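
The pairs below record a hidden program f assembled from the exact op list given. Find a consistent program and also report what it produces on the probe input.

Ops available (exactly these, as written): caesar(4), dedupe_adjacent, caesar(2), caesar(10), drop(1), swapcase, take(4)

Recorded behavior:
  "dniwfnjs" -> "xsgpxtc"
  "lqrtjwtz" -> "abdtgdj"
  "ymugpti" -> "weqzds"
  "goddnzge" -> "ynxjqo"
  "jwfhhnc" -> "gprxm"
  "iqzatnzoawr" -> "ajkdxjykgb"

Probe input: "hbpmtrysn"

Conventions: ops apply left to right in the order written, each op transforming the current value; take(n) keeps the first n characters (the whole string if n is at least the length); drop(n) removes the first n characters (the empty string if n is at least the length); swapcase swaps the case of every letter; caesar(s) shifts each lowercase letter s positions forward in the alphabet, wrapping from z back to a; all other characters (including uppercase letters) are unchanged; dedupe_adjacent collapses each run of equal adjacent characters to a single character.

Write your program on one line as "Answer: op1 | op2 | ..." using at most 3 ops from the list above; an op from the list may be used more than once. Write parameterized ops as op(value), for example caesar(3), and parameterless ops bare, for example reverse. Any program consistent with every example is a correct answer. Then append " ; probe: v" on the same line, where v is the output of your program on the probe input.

caesar(10) | dedupe_adjacent | drop(1) ; probe: "lzwdbicx"

Check, running the answer program on each example:
  "dniwfnjs" -> "nxsgpxtc" -> "nxsgpxtc" -> "xsgpxtc"
  "lqrtjwtz" -> "vabdtgdj" -> "vabdtgdj" -> "abdtgdj"
  "ymugpti" -> "iweqzds" -> "iweqzds" -> "weqzds"
  "goddnzge" -> "qynnxjqo" -> "qynxjqo" -> "ynxjqo"
  "jwfhhnc" -> "tgprrxm" -> "tgprxm" -> "gprxm"
  "iqzatnzoawr" -> "sajkdxjykgb" -> "sajkdxjykgb" -> "ajkdxjykgb"
  probe: "hbpmtrysn" -> "rlzwdbicx" -> "rlzwdbicx" -> "lzwdbicx"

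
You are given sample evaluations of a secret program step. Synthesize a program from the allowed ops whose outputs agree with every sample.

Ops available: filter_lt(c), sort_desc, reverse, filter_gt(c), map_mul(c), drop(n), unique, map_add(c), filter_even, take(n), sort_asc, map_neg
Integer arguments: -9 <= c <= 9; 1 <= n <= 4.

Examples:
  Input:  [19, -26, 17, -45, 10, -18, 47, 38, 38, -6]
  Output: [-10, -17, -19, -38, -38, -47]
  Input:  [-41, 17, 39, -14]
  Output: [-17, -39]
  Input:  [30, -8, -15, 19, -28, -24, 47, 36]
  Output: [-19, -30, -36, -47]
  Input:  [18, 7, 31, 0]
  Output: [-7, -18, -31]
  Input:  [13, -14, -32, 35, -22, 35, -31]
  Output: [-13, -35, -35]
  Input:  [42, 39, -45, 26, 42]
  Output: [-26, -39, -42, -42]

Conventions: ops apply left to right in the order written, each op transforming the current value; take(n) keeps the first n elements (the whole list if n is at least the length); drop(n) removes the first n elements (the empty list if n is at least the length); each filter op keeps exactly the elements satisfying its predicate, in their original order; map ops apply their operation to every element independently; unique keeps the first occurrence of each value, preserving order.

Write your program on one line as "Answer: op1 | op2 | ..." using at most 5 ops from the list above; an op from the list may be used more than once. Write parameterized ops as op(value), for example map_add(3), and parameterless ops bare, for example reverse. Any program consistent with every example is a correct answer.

reverse | filter_gt(5) | sort_asc | map_neg

Check, running the answer program on each example:
  [19, -26, 17, -45, 10, -18, 47, 38, 38, -6] -> [-6, 38, 38, 47, -18, 10, -45, 17, -26, 19] -> [38, 38, 47, 10, 17, 19] -> [10, 17, 19, 38, 38, 47] -> [-10, -17, -19, -38, -38, -47]
  [-41, 17, 39, -14] -> [-14, 39, 17, -41] -> [39, 17] -> [17, 39] -> [-17, -39]
  [30, -8, -15, 19, -28, -24, 47, 36] -> [36, 47, -24, -28, 19, -15, -8, 30] -> [36, 47, 19, 30] -> [19, 30, 36, 47] -> [-19, -30, -36, -47]
  [18, 7, 31, 0] -> [0, 31, 7, 18] -> [31, 7, 18] -> [7, 18, 31] -> [-7, -18, -31]
  [13, -14, -32, 35, -22, 35, -31] -> [-31, 35, -22, 35, -32, -14, 13] -> [35, 35, 13] -> [13, 35, 35] -> [-13, -35, -35]
  [42, 39, -45, 26, 42] -> [42, 26, -45, 39, 42] -> [42, 26, 39, 42] -> [26, 39, 42, 42] -> [-26, -39, -42, -42]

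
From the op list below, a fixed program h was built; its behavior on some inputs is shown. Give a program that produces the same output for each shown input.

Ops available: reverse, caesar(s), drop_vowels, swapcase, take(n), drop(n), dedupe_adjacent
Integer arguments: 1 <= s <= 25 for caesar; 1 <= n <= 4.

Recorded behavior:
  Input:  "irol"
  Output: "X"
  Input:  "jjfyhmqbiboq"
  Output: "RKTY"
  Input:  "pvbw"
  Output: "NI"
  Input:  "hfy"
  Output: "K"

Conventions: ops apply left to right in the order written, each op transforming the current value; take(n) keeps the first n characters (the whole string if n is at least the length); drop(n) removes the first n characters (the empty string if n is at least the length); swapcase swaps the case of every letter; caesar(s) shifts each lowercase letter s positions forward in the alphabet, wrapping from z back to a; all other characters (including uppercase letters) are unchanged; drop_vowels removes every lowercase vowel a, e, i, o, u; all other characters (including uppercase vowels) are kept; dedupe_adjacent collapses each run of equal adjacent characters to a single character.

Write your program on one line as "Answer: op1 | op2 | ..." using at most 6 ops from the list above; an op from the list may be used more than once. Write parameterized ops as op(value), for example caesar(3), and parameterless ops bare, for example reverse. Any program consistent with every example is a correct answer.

drop(2) | take(4) | drop_vowels | caesar(12) | swapcase

Check, running the answer program on each example:
  "irol" -> "ol" -> "ol" -> "l" -> "x" -> "X"
  "jjfyhmqbiboq" -> "fyhmqbiboq" -> "fyhm" -> "fyhm" -> "rkty" -> "RKTY"
  "pvbw" -> "bw" -> "bw" -> "bw" -> "ni" -> "NI"
  "hfy" -> "y" -> "y" -> "y" -> "k" -> "K"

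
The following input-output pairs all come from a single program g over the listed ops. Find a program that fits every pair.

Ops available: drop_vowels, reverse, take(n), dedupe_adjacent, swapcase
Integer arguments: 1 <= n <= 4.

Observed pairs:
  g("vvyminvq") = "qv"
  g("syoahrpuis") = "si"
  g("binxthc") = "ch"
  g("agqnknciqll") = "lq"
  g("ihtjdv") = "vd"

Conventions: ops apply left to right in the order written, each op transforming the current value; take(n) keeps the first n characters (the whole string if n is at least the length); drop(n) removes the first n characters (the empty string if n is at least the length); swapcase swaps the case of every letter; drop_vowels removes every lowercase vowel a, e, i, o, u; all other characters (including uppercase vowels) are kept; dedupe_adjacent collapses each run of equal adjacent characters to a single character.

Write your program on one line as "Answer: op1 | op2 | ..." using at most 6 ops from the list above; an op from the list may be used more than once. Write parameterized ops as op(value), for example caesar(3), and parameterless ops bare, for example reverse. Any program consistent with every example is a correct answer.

reverse | take(3) | swapcase | dedupe_adjacent | swapcase | take(2)

Check, running the answer program on each example:
  "vvyminvq" -> "qvnimyvv" -> "qvn" -> "QVN" -> "QVN" -> "qvn" -> "qv"
  "syoahrpuis" -> "siuprhaoys" -> "siu" -> "SIU" -> "SIU" -> "siu" -> "si"
  "binxthc" -> "chtxnib" -> "cht" -> "CHT" -> "CHT" -> "cht" -> "ch"
  "agqnknciqll" -> "llqicnknqga" -> "llq" -> "LLQ" -> "LQ" -> "lq" -> "lq"
  "ihtjdv" -> "vdjthi" -> "vdj" -> "VDJ" -> "VDJ" -> "vdj" -> "vd"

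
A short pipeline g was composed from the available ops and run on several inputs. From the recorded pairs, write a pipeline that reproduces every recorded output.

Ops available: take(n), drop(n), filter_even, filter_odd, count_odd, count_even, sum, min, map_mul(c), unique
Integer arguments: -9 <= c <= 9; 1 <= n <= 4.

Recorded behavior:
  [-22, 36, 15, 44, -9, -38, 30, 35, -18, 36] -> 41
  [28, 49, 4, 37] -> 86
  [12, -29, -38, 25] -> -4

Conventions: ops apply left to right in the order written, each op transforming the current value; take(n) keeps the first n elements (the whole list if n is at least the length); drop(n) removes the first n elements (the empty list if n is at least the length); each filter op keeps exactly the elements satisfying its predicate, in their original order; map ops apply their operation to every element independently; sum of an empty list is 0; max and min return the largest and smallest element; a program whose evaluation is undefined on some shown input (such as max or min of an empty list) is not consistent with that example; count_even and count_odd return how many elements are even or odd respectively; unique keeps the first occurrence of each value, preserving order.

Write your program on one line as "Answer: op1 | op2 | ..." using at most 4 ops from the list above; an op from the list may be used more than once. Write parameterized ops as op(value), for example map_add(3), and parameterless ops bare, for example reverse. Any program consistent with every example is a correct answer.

unique | filter_odd | sum

Check, running the answer program on each example:
  [-22, 36, 15, 44, -9, -38, 30, 35, -18, 36] -> [-22, 36, 15, 44, -9, -38, 30, 35, -18] -> [15, -9, 35] -> 41
  [28, 49, 4, 37] -> [28, 49, 4, 37] -> [49, 37] -> 86
  [12, -29, -38, 25] -> [12, -29, -38, 25] -> [-29, 25] -> -4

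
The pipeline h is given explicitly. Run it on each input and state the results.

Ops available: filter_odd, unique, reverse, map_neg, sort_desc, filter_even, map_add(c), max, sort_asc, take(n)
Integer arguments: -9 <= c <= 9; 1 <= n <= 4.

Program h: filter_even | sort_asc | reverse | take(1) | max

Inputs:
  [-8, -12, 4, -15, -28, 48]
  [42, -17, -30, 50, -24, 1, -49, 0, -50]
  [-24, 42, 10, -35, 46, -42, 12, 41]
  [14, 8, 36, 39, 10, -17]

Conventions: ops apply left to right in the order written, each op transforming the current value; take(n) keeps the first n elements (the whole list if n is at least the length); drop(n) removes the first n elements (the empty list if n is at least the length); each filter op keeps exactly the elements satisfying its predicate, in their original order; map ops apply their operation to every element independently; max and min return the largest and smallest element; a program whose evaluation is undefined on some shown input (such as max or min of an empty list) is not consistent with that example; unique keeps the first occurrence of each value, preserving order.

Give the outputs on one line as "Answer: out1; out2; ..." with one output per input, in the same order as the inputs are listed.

Execution, op by op:
  [-8, -12, 4, -15, -28, 48] -> [-8, -12, 4, -28, 48] -> [-28, -12, -8, 4, 48] -> [48, 4, -8, -12, -28] -> [48] -> 48
  [42, -17, -30, 50, -24, 1, -49, 0, -50] -> [42, -30, 50, -24, 0, -50] -> [-50, -30, -24, 0, 42, 50] -> [50, 42, 0, -24, -30, -50] -> [50] -> 50
  [-24, 42, 10, -35, 46, -42, 12, 41] -> [-24, 42, 10, 46, -42, 12] -> [-42, -24, 10, 12, 42, 46] -> [46, 42, 12, 10, -24, -42] -> [46] -> 46
  [14, 8, 36, 39, 10, -17] -> [14, 8, 36, 10] -> [8, 10, 14, 36] -> [36, 14, 10, 8] -> [36] -> 36

48; 50; 46; 36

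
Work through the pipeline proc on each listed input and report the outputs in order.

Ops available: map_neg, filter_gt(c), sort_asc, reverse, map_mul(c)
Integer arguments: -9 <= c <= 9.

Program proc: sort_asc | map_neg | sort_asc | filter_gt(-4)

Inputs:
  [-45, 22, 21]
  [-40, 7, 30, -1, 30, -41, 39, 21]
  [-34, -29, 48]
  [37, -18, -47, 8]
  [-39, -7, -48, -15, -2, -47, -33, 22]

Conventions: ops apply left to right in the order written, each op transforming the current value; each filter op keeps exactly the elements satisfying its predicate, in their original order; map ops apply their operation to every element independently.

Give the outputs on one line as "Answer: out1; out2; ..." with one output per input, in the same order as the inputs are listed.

[45]; [1, 40, 41]; [29, 34]; [18, 47]; [2, 7, 15, 33, 39, 47, 48]

Execution, op by op:
  [-45, 22, 21] -> [-45, 21, 22] -> [45, -21, -22] -> [-22, -21, 45] -> [45]
  [-40, 7, 30, -1, 30, -41, 39, 21] -> [-41, -40, -1, 7, 21, 30, 30, 39] -> [41, 40, 1, -7, -21, -30, -30, -39] -> [-39, -30, -30, -21, -7, 1, 40, 41] -> [1, 40, 41]
  [-34, -29, 48] -> [-34, -29, 48] -> [34, 29, -48] -> [-48, 29, 34] -> [29, 34]
  [37, -18, -47, 8] -> [-47, -18, 8, 37] -> [47, 18, -8, -37] -> [-37, -8, 18, 47] -> [18, 47]
  [-39, -7, -48, -15, -2, -47, -33, 22] -> [-48, -47, -39, -33, -15, -7, -2, 22] -> [48, 47, 39, 33, 15, 7, 2, -22] -> [-22, 2, 7, 15, 33, 39, 47, 48] -> [2, 7, 15, 33, 39, 47, 48]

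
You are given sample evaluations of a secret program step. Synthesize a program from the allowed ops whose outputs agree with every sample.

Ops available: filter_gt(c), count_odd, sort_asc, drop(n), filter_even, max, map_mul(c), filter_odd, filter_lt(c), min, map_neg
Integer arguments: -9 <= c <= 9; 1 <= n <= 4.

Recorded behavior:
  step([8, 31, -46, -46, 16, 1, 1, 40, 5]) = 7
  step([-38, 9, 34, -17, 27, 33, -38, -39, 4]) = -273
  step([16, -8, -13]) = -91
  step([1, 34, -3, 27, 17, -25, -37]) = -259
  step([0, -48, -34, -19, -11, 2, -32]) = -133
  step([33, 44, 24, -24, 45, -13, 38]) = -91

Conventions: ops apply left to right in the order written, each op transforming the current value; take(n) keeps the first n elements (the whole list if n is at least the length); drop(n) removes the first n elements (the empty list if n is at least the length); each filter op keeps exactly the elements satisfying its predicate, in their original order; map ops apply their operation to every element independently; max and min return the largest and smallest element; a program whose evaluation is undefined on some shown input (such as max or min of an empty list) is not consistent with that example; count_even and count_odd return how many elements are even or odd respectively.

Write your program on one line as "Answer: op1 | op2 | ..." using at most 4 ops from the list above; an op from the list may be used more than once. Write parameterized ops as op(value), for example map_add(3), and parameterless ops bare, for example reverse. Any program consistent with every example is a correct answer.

map_mul(7) | sort_asc | filter_odd | min

Check, running the answer program on each example:
  [8, 31, -46, -46, 16, 1, 1, 40, 5] -> [56, 217, -322, -322, 112, 7, 7, 280, 35] -> [-322, -322, 7, 7, 35, 56, 112, 217, 280] -> [7, 7, 35, 217] -> 7
  [-38, 9, 34, -17, 27, 33, -38, -39, 4] -> [-266, 63, 238, -119, 189, 231, -266, -273, 28] -> [-273, -266, -266, -119, 28, 63, 189, 231, 238] -> [-273, -119, 63, 189, 231] -> -273
  [16, -8, -13] -> [112, -56, -91] -> [-91, -56, 112] -> [-91] -> -91
  [1, 34, -3, 27, 17, -25, -37] -> [7, 238, -21, 189, 119, -175, -259] -> [-259, -175, -21, 7, 119, 189, 238] -> [-259, -175, -21, 7, 119, 189] -> -259
  [0, -48, -34, -19, -11, 2, -32] -> [0, -336, -238, -133, -77, 14, -224] -> [-336, -238, -224, -133, -77, 0, 14] -> [-133, -77] -> -133
  [33, 44, 24, -24, 45, -13, 38] -> [231, 308, 168, -168, 315, -91, 266] -> [-168, -91, 168, 231, 266, 308, 315] -> [-91, 231, 315] -> -91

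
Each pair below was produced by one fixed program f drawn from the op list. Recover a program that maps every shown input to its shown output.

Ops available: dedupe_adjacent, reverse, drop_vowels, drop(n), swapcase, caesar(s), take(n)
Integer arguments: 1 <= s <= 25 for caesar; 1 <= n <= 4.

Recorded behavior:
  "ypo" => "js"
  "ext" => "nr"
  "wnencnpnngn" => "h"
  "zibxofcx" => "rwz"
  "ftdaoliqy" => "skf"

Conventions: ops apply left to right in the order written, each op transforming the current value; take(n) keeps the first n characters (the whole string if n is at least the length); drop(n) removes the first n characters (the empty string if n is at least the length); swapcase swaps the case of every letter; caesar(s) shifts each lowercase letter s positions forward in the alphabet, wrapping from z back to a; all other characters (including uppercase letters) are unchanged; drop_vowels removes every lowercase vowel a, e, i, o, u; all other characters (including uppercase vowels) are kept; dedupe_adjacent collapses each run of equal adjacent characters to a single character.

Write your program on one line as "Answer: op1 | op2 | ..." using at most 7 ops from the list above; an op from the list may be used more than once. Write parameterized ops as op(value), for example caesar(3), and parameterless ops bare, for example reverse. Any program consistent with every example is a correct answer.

drop_vowels | reverse | take(3) | caesar(20) | drop_vowels | dedupe_adjacent

Check, running the answer program on each example:
  "ypo" -> "yp" -> "py" -> "py" -> "js" -> "js" -> "js"
  "ext" -> "xt" -> "tx" -> "tx" -> "nr" -> "nr" -> "nr"
  "wnencnpnngn" -> "wnncnpnngn" -> "ngnnpncnnw" -> "ngn" -> "hah" -> "hh" -> "h"
  "zibxofcx" -> "zbxfcx" -> "xcfxbz" -> "xcf" -> "rwz" -> "rwz" -> "rwz"
  "ftdaoliqy" -> "ftdlqy" -> "yqldtf" -> "yql" -> "skf" -> "skf" -> "skf"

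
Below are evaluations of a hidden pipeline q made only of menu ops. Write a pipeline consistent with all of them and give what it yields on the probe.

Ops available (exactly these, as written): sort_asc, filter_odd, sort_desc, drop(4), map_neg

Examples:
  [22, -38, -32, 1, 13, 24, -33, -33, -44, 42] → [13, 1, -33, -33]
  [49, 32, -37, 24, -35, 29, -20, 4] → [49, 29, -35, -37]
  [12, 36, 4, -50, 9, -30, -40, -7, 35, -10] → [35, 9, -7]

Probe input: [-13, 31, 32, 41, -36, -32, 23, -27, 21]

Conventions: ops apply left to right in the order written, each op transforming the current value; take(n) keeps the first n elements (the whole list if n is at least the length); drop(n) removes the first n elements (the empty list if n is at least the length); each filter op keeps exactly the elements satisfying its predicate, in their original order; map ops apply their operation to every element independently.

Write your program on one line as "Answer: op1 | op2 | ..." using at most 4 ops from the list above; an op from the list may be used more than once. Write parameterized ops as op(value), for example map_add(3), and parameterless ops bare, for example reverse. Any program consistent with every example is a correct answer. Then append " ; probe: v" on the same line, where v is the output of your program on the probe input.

filter_odd | sort_asc | sort_desc ; probe: [41, 31, 23, 21, -13, -27]

Check, running the answer program on each example:
  [22, -38, -32, 1, 13, 24, -33, -33, -44, 42] -> [1, 13, -33, -33] -> [-33, -33, 1, 13] -> [13, 1, -33, -33]
  [49, 32, -37, 24, -35, 29, -20, 4] -> [49, -37, -35, 29] -> [-37, -35, 29, 49] -> [49, 29, -35, -37]
  [12, 36, 4, -50, 9, -30, -40, -7, 35, -10] -> [9, -7, 35] -> [-7, 9, 35] -> [35, 9, -7]
  probe: [-13, 31, 32, 41, -36, -32, 23, -27, 21] -> [-13, 31, 41, 23, -27, 21] -> [-27, -13, 21, 23, 31, 41] -> [41, 31, 23, 21, -13, -27]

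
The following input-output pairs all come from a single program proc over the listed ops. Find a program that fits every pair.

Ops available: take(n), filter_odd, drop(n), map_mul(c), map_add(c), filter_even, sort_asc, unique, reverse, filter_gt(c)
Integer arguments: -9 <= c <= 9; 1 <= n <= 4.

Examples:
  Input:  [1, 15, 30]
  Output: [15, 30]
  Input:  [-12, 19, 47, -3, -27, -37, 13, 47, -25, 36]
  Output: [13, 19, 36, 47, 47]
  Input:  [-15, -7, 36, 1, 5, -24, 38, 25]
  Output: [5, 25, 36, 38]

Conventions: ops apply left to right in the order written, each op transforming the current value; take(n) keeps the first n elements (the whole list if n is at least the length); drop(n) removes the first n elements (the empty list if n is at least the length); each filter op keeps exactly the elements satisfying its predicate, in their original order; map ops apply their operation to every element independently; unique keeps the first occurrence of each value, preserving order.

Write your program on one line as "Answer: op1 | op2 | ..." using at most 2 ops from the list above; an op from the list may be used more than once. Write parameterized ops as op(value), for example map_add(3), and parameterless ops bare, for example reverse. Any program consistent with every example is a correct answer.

filter_gt(1) | sort_asc

Check, running the answer program on each example:
  [1, 15, 30] -> [15, 30] -> [15, 30]
  [-12, 19, 47, -3, -27, -37, 13, 47, -25, 36] -> [19, 47, 13, 47, 36] -> [13, 19, 36, 47, 47]
  [-15, -7, 36, 1, 5, -24, 38, 25] -> [36, 5, 38, 25] -> [5, 25, 36, 38]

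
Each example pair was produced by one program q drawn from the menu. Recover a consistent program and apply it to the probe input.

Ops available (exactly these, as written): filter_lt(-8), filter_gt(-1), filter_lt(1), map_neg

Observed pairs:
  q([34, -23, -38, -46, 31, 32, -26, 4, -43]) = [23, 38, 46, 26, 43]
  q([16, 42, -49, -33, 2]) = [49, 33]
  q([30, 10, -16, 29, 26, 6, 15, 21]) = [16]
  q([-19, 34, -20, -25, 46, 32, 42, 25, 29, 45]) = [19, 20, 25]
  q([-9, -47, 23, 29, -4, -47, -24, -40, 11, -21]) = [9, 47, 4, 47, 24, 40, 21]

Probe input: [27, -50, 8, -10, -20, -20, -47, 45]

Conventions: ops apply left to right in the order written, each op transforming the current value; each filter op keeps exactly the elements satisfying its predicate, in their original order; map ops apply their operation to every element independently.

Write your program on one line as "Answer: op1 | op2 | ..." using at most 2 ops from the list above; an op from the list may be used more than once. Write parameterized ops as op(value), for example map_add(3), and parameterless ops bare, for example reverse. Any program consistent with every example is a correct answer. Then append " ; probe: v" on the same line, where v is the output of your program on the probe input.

filter_lt(1) | map_neg ; probe: [50, 10, 20, 20, 47]

Check, running the answer program on each example:
  [34, -23, -38, -46, 31, 32, -26, 4, -43] -> [-23, -38, -46, -26, -43] -> [23, 38, 46, 26, 43]
  [16, 42, -49, -33, 2] -> [-49, -33] -> [49, 33]
  [30, 10, -16, 29, 26, 6, 15, 21] -> [-16] -> [16]
  [-19, 34, -20, -25, 46, 32, 42, 25, 29, 45] -> [-19, -20, -25] -> [19, 20, 25]
  [-9, -47, 23, 29, -4, -47, -24, -40, 11, -21] -> [-9, -47, -4, -47, -24, -40, -21] -> [9, 47, 4, 47, 24, 40, 21]
  probe: [27, -50, 8, -10, -20, -20, -47, 45] -> [-50, -10, -20, -20, -47] -> [50, 10, 20, 20, 47]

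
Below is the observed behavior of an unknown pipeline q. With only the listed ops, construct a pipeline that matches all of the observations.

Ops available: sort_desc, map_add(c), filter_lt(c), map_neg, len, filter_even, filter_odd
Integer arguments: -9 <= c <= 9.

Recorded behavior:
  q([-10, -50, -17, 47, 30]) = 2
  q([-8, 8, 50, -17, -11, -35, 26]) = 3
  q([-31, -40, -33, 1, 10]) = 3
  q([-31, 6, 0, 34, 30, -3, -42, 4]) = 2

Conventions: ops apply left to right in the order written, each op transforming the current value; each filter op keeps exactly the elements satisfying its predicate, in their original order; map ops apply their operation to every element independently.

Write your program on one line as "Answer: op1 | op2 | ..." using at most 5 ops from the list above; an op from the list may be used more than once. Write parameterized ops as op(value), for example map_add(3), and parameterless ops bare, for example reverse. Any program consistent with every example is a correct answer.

filter_odd | map_add(-2) | map_add(-2) | len

Check, running the answer program on each example:
  [-10, -50, -17, 47, 30] -> [-17, 47] -> [-19, 45] -> [-21, 43] -> 2
  [-8, 8, 50, -17, -11, -35, 26] -> [-17, -11, -35] -> [-19, -13, -37] -> [-21, -15, -39] -> 3
  [-31, -40, -33, 1, 10] -> [-31, -33, 1] -> [-33, -35, -1] -> [-35, -37, -3] -> 3
  [-31, 6, 0, 34, 30, -3, -42, 4] -> [-31, -3] -> [-33, -5] -> [-35, -7] -> 2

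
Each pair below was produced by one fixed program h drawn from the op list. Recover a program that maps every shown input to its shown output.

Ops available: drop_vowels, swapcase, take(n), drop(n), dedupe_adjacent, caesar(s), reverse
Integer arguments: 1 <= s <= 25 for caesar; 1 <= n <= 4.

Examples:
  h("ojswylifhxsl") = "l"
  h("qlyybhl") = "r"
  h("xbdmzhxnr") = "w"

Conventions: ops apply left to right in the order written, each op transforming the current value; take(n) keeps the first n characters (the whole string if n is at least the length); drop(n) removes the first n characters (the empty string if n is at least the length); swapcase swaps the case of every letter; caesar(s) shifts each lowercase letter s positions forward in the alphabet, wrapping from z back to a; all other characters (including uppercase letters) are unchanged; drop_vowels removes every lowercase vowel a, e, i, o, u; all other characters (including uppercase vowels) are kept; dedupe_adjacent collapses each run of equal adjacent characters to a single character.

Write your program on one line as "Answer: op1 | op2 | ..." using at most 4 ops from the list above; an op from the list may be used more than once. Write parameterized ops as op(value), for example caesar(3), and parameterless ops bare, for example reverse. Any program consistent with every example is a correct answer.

caesar(19) | dedupe_adjacent | drop(2) | take(1)

Check, running the answer program on each example:
  "ojswylifhxsl" -> "hclprebyaqle" -> "hclprebyaqle" -> "lprebyaqle" -> "l"
  "qlyybhl" -> "jerruae" -> "jeruae" -> "ruae" -> "r"
  "xbdmzhxnr" -> "quwfsaqgk" -> "quwfsaqgk" -> "wfsaqgk" -> "w"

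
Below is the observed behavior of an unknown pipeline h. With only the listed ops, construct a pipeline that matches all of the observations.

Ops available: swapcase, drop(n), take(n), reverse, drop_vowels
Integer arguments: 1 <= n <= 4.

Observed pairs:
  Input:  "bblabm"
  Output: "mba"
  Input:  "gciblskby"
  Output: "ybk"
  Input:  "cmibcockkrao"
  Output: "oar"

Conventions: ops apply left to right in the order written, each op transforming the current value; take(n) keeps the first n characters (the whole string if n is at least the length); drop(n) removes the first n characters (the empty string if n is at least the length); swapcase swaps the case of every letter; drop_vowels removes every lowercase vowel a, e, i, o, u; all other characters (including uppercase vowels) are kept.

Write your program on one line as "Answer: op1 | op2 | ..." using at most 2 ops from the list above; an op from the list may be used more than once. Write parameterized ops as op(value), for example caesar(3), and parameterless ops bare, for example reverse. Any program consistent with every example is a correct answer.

reverse | take(3)

Check, running the answer program on each example:
  "bblabm" -> "mbalbb" -> "mba"
  "gciblskby" -> "ybkslbicg" -> "ybk"
  "cmibcockkrao" -> "oarkkcocbimc" -> "oar"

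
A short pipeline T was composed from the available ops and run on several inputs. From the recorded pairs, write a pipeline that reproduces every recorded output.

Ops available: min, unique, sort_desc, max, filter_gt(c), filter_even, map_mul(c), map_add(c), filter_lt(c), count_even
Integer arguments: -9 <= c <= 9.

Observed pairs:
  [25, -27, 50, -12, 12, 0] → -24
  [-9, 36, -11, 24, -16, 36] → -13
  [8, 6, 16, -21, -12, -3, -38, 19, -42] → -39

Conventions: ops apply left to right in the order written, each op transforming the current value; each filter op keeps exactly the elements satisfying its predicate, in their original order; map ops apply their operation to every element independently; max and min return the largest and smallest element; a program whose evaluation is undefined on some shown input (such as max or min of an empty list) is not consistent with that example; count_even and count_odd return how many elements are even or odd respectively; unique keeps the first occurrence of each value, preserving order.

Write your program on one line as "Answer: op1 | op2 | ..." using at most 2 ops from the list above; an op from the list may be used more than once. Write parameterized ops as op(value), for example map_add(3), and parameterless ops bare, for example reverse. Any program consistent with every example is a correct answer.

map_add(3) | min

Check, running the answer program on each example:
  [25, -27, 50, -12, 12, 0] -> [28, -24, 53, -9, 15, 3] -> -24
  [-9, 36, -11, 24, -16, 36] -> [-6, 39, -8, 27, -13, 39] -> -13
  [8, 6, 16, -21, -12, -3, -38, 19, -42] -> [11, 9, 19, -18, -9, 0, -35, 22, -39] -> -39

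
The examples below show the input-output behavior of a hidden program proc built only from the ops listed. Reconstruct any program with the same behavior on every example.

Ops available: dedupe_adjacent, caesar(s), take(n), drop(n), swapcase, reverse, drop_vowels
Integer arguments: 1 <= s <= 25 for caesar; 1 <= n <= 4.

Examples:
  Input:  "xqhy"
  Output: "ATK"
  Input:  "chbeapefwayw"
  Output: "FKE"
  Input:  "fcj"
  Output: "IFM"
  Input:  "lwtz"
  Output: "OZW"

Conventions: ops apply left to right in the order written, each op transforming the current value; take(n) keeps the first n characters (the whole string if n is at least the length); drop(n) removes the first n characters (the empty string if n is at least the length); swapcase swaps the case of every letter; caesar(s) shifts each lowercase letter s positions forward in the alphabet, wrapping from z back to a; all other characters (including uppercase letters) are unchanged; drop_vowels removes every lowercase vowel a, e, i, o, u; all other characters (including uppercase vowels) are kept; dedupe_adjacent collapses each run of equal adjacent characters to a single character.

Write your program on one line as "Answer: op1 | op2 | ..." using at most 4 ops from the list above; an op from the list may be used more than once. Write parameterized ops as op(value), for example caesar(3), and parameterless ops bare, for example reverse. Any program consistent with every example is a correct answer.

caesar(3) | swapcase | take(3)

Check, running the answer program on each example:
  "xqhy" -> "atkb" -> "ATKB" -> "ATK"
  "chbeapefwayw" -> "fkehdshizdbz" -> "FKEHDSHIZDBZ" -> "FKE"
  "fcj" -> "ifm" -> "IFM" -> "IFM"
  "lwtz" -> "ozwc" -> "OZWC" -> "OZW"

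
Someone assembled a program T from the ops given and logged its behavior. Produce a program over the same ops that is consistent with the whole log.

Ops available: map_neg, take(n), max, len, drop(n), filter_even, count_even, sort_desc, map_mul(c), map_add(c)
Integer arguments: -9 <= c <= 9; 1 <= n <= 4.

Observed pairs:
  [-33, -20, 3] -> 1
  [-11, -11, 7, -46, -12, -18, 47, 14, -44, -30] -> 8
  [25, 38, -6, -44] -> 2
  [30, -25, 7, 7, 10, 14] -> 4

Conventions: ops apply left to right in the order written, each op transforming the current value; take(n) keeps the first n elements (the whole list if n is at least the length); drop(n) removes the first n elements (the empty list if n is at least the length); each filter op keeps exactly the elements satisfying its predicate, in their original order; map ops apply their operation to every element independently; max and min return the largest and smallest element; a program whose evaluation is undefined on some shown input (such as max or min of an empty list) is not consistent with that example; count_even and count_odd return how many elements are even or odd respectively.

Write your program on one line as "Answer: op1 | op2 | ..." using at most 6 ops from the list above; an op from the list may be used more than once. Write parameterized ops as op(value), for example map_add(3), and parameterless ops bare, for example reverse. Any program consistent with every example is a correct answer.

map_mul(2) | map_add(5) | sort_desc | map_mul(6) | drop(2) | len

Check, running the answer program on each example:
  [-33, -20, 3] -> [-66, -40, 6] -> [-61, -35, 11] -> [11, -35, -61] -> [66, -210, -366] -> [-366] -> 1
  [-11, -11, 7, -46, -12, -18, 47, 14, -44, -30] -> [-22, -22, 14, -92, -24, -36, 94, 28, -88, -60] -> [-17, -17, 19, -87, -19, -31, 99, 33, -83, -55] -> [99, 33, 19, -17, -17, -19, -31, -55, -83, -87] -> [594, 198, 114, -102, -102, -114, -186, -330, -498, -522] -> [114, -102, -102, -114, -186, -330, -498, -522] -> 8
  [25, 38, -6, -44] -> [50, 76, -12, -88] -> [55, 81, -7, -83] -> [81, 55, -7, -83] -> [486, 330, -42, -498] -> [-42, -498] -> 2
  [30, -25, 7, 7, 10, 14] -> [60, -50, 14, 14, 20, 28] -> [65, -45, 19, 19, 25, 33] -> [65, 33, 25, 19, 19, -45] -> [390, 198, 150, 114, 114, -270] -> [150, 114, 114, -270] -> 4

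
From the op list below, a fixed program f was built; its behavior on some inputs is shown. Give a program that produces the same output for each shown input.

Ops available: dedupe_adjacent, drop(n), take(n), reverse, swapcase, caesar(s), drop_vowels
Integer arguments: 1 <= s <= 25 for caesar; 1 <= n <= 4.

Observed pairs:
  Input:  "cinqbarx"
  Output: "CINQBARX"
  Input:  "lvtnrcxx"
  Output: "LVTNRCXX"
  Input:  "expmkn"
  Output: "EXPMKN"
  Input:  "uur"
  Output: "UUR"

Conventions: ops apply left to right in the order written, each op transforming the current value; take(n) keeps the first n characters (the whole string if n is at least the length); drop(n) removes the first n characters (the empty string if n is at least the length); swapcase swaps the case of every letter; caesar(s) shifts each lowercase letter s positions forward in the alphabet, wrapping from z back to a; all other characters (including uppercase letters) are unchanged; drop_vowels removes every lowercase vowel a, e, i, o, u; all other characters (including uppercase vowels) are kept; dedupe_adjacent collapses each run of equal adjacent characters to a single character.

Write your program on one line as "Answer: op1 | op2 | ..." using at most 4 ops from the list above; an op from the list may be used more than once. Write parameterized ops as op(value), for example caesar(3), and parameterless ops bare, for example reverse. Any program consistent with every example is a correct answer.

reverse | swapcase | reverse

Check, running the answer program on each example:
  "cinqbarx" -> "xrabqnic" -> "XRABQNIC" -> "CINQBARX"
  "lvtnrcxx" -> "xxcrntvl" -> "XXCRNTVL" -> "LVTNRCXX"
  "expmkn" -> "nkmpxe" -> "NKMPXE" -> "EXPMKN"
  "uur" -> "ruu" -> "RUU" -> "UUR"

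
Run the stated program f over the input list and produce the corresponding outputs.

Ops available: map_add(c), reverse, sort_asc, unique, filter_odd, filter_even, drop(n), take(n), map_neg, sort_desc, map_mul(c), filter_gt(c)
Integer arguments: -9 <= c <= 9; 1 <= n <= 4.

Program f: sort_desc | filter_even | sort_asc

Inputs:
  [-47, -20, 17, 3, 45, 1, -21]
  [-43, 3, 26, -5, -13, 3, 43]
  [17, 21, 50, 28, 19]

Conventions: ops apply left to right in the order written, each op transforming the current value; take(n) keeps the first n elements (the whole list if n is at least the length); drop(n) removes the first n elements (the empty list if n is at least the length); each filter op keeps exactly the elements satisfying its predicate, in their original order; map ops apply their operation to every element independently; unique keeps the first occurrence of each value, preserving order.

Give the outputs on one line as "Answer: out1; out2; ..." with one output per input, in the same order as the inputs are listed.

Execution, op by op:
  [-47, -20, 17, 3, 45, 1, -21] -> [45, 17, 3, 1, -20, -21, -47] -> [-20] -> [-20]
  [-43, 3, 26, -5, -13, 3, 43] -> [43, 26, 3, 3, -5, -13, -43] -> [26] -> [26]
  [17, 21, 50, 28, 19] -> [50, 28, 21, 19, 17] -> [50, 28] -> [28, 50]

[-20]; [26]; [28, 50]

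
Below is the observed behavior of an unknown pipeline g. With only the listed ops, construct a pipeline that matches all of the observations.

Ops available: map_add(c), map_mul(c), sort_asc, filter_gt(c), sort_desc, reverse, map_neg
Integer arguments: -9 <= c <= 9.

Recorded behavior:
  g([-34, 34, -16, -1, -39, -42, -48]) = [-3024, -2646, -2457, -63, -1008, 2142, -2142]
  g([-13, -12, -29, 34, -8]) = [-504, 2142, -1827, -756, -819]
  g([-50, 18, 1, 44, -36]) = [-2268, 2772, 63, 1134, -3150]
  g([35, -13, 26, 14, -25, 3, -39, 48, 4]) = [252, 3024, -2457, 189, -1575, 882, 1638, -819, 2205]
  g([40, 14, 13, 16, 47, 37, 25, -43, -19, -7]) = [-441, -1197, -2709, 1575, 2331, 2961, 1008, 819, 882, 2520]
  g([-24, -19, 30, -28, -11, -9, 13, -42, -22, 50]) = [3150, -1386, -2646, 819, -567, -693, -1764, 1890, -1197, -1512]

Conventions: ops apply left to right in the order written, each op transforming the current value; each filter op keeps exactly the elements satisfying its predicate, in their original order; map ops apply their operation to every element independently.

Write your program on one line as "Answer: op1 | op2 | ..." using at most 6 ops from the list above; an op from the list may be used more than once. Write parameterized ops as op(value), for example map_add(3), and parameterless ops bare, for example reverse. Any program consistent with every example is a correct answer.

reverse | map_mul(7) | map_neg | map_mul(9) | map_neg

Check, running the answer program on each example:
  [-34, 34, -16, -1, -39, -42, -48] -> [-48, -42, -39, -1, -16, 34, -34] -> [-336, -294, -273, -7, -112, 238, -238] -> [336, 294, 273, 7, 112, -238, 238] -> [3024, 2646, 2457, 63, 1008, -2142, 2142] -> [-3024, -2646, -2457, -63, -1008, 2142, -2142]
  [-13, -12, -29, 34, -8] -> [-8, 34, -29, -12, -13] -> [-56, 238, -203, -84, -91] -> [56, -238, 203, 84, 91] -> [504, -2142, 1827, 756, 819] -> [-504, 2142, -1827, -756, -819]
  [-50, 18, 1, 44, -36] -> [-36, 44, 1, 18, -50] -> [-252, 308, 7, 126, -350] -> [252, -308, -7, -126, 350] -> [2268, -2772, -63, -1134, 3150] -> [-2268, 2772, 63, 1134, -3150]
  [35, -13, 26, 14, -25, 3, -39, 48, 4] -> [4, 48, -39, 3, -25, 14, 26, -13, 35] -> [28, 336, -273, 21, -175, 98, 182, -91, 245] -> [-28, -336, 273, -21, 175, -98, -182, 91, -245] -> [-252, -3024, 2457, -189, 1575, -882, -1638, 819, -2205] -> [252, 3024, -2457, 189, -1575, 882, 1638, -819, 2205]
  [40, 14, 13, 16, 47, 37, 25, -43, -19, -7] -> [-7, -19, -43, 25, 37, 47, 16, 13, 14, 40] -> [-49, -133, -301, 175, 259, 329, 112, 91, 98, 280] -> [49, 133, 301, -175, -259, -329, -112, -91, -98, -280] -> [441, 1197, 2709, -1575, -2331, -2961, -1008, -819, -882, -2520] -> [-441, -1197, -2709, 1575, 2331, 2961, 1008, 819, 882, 2520]
  [-24, -19, 30, -28, -11, -9, 13, -42, -22, 50] -> [50, -22, -42, 13, -9, -11, -28, 30, -19, -24] -> [350, -154, -294, 91, -63, -77, -196, 210, -133, -168] -> [-350, 154, 294, -91, 63, 77, 196, -210, 133, 168] -> [-3150, 1386, 2646, -819, 567, 693, 1764, -1890, 1197, 1512] -> [3150, -1386, -2646, 819, -567, -693, -1764, 1890, -1197, -1512]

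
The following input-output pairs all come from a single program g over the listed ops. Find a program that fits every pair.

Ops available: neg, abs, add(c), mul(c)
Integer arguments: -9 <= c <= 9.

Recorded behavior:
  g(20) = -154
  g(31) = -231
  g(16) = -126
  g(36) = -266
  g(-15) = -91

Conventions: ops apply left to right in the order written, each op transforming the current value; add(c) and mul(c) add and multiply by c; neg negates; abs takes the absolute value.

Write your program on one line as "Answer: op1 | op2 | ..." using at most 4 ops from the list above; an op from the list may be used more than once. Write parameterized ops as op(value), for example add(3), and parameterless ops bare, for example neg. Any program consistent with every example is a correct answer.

add(2) | mul(7) | abs | neg

Check, running the answer program on each example:
  20 -> 22 -> 154 -> 154 -> -154
  31 -> 33 -> 231 -> 231 -> -231
  16 -> 18 -> 126 -> 126 -> -126
  36 -> 38 -> 266 -> 266 -> -266
  -15 -> -13 -> -91 -> 91 -> -91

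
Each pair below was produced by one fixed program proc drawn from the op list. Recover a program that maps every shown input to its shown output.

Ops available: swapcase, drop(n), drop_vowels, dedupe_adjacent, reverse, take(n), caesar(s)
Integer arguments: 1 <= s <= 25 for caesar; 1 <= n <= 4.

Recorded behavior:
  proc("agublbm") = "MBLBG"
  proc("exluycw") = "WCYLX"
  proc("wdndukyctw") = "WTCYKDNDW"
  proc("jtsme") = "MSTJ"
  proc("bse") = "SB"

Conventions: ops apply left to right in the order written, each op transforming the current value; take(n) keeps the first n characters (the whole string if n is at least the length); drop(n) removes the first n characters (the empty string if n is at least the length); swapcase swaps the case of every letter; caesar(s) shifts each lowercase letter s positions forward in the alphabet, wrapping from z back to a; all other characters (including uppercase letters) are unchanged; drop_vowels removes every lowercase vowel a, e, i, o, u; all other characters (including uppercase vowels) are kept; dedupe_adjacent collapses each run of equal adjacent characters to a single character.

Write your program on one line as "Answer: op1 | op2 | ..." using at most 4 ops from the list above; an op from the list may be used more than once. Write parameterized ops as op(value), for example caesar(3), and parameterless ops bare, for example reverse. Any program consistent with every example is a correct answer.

reverse | drop_vowels | swapcase

Check, running the answer program on each example:
  "agublbm" -> "mblbuga" -> "mblbg" -> "MBLBG"
  "exluycw" -> "wcyulxe" -> "wcylx" -> "WCYLX"
  "wdndukyctw" -> "wtcykudndw" -> "wtcykdndw" -> "WTCYKDNDW"
  "jtsme" -> "emstj" -> "mstj" -> "MSTJ"
  "bse" -> "esb" -> "sb" -> "SB"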